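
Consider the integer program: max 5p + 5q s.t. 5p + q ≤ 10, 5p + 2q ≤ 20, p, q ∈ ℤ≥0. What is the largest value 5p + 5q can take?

50

(p,q)=(0,10) is feasible, giving 50.
(p,q)=(0,9) is feasible, giving 45.
The best lattice point is (0,10), giving 50.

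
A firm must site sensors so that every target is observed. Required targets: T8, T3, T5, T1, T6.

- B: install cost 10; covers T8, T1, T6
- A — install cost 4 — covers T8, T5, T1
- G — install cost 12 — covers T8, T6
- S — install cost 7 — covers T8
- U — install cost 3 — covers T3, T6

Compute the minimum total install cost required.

Choose A and U: together they cover T8, T3, T5, T1, T6 — every target.
Total install cost: 4 + 3 = 7.
No cover costs less than 7.

7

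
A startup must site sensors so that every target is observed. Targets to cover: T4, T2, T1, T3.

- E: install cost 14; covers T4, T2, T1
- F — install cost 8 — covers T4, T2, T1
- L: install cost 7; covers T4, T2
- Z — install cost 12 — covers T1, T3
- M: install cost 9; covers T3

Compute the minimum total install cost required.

17

This is a weighted set-cover instance.
Choose F and M: together they cover T4, T2, T1, T3 — every target.
Total install cost: 8 + 9 = 17.
No cover costs less than 17.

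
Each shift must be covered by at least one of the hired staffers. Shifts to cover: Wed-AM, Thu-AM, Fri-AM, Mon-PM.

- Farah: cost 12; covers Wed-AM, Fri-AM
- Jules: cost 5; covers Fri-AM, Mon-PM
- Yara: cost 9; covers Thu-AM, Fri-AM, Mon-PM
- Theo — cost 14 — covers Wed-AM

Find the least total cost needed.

21

The greedy cost-per-new-shift heuristic would pick Jules, Yara, and Farah for 26, but a cheaper cover exists.
Choose Farah and Yara: together they cover Wed-AM, Thu-AM, Fri-AM, Mon-PM — every shift.
Total cost: 12 + 9 = 21.
No cover costs less than 21.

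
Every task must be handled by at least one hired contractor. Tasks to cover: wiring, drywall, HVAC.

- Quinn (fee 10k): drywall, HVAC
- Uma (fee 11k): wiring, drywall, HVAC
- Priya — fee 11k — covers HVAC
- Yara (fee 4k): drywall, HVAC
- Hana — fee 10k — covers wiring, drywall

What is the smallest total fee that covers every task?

11

This is a weighted set-cover instance.
The greedy cost-per-new-task heuristic would pick Yara and Hana for 14, but a cheaper cover exists.
Uma alone covers wiring, drywall, HVAC — every task.
Total fee: 11.
No cover costs less than 11.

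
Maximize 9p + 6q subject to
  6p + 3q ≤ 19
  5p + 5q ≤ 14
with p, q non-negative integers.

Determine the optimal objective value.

The continuous relaxation peaks at (2.8, 0) with value 25.20; rounding to a feasible lattice point costs some objective.
(p,q)=(2,0) is feasible, giving 18.
(p,q)=(1,1) is feasible, giving 15.
(p,q)=(1,0) is feasible, giving 9.
Maximum is 18 at (p,q)=(2,0).

18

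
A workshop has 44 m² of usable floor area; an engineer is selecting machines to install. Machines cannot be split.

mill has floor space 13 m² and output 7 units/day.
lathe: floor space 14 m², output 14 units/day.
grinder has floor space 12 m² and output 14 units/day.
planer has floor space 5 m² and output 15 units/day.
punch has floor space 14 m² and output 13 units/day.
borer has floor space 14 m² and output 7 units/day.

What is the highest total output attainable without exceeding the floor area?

50

Allowing fractional choices, the relaxed optimum would be about 55.1, but machines are indivisible.
lathe + grinder + planer: floor space 14 + 12 + 5 = 31 ≤ 44, output 14 + 14 + 15 = 43.
mill + grinder + planer + punch: floor space 13 + 12 + 5 + 14 = 44 ≤ 44, output 7 + 14 + 15 + 13 = 49.
mill + lathe + grinder + planer: floor space 13 + 14 + 12 + 5 = 44 ≤ 44, output 7 + 14 + 14 + 15 = 50.
Best is mill, lathe, grinder, and planer with total output 50.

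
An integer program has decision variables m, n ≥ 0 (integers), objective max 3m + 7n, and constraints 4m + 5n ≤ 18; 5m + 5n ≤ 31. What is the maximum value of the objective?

21

Relaxing integrality, the LP optimum is 25.20 at (m,n) = (0, 3.6), which is not an integer point.
(m,n)=(0,3): 4·0+5·3=15≤18, 5·0+5·3=15≤31, objective 21.
(m,n)=(1,2): 4·1+5·2=14≤18, 5·1+5·2=15≤31, objective 17.
(m,n)=(0,2): 4·0+5·2=10≤18, 5·0+5·2=10≤31, objective 14.
No feasible integer point exceeds 21.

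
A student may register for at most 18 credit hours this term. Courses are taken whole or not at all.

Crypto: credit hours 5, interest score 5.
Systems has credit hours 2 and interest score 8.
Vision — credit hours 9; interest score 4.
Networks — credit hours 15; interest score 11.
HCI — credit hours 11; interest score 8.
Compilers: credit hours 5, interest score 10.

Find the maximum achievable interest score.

This is an integer program with binary decision variables.
Allowing fractional choices, the relaxed optimum would be about 27.4, but courses are indivisible.
Systems + Vision + Compilers: credit hours 2 + 9 + 5 = 16 ≤ 18, interest score 8 + 4 + 10 = 22.
Crypto + Systems + Compilers: credit hours 5 + 2 + 5 = 12 ≤ 18, interest score 5 + 8 + 10 = 23.
Systems + HCI + Compilers: credit hours 2 + 11 + 5 = 18 ≤ 18, interest score 8 + 8 + 10 = 26.
Best is Systems, HCI, and Compilers with total interest score 26.

26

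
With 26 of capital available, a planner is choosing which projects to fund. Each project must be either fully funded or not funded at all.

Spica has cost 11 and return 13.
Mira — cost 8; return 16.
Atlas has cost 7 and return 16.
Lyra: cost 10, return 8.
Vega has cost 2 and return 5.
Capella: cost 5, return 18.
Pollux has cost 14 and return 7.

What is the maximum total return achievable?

55

Allowing fractional choices, the relaxed optimum would be about 59.7, but projects are indivisible.
Spica + Atlas + Vega + Capella: cost 11 + 7 + 2 + 5 = 25 ≤ 26, return 13 + 16 + 5 + 18 = 52.
Mira + Atlas + Vega + Capella: cost 8 + 7 + 2 + 5 = 22 ≤ 26, return 16 + 16 + 5 + 18 = 55.
Best is Mira, Atlas, Vega, and Capella with total return 55.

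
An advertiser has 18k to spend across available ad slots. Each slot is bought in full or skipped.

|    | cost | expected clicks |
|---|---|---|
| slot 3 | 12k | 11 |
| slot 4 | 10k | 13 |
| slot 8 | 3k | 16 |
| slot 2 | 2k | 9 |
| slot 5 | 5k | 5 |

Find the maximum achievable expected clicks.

slot 4 + slot 8 + slot 2: cost 10 + 3 + 2 = 15 ≤ 18, expected clicks 13 + 16 + 9 = 38.
slot 3 + slot 8 + slot 2: cost 12 + 3 + 2 = 17 ≤ 18, expected clicks 11 + 16 + 9 = 36.
slot 4 + slot 8 + slot 5: cost 10 + 3 + 5 = 18 ≤ 18, expected clicks 13 + 16 + 5 = 34.
Best is slot 4, slot 8, and slot 2 with total expected clicks 38.

38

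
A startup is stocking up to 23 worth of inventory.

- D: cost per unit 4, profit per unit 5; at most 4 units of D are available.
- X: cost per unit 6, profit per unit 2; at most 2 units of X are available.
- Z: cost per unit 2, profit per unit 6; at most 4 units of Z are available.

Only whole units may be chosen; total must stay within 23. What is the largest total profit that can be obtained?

This is a bounded integer knapsack.
Z has the best ratio (6/2); taking only Z gives at most 4×6 = 24 (stopped by the supply cap of 4).
Mixing does better — 3×D and 4×Z: cost 20 ≤ 23, profit 3·5 + 4·6 = 39.

39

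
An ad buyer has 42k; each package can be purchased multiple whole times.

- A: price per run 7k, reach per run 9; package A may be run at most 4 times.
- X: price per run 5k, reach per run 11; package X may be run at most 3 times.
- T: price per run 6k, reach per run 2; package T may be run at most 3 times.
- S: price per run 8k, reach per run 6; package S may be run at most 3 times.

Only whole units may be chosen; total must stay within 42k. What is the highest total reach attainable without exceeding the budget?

62

This is a bounded integer knapsack.
3×A and 3×X: price 36 ≤ 42, reach 3·9 + 3·11 = 60.
3×A, 3×X, and 1×T: price 42 ≤ 42, reach 3·9 + 3·11 + 1·2 = 62.
Best is 62.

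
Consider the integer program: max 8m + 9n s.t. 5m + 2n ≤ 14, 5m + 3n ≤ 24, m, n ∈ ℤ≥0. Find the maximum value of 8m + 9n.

(m,n)=(0,7): 5·0+2·7=14≤14, 5·0+3·7=21≤24, objective 63.
(m,n)=(0,6): 5·0+2·6=12≤14, 5·0+3·6=18≤24, objective 54.
No feasible integer point exceeds 63.

63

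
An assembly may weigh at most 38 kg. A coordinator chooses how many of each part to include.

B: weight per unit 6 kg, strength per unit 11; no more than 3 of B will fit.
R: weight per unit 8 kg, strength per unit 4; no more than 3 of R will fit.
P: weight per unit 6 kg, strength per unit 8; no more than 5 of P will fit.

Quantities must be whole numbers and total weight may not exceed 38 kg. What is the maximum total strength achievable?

57

Take 3×B and 3×P: weight 36 ≤ 38, strength 3·11 + 3·8 = 57.
B has the best ratio (11/6) and is taken to its limit of 3; remaining capacity is filled optimally with the others.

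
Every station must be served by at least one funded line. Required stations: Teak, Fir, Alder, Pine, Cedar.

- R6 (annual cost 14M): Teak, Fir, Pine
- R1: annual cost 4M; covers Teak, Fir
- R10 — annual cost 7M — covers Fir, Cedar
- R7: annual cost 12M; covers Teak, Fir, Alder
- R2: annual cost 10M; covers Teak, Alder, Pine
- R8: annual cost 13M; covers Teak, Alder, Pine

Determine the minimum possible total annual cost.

17

The greedy cost-per-new-station heuristic would pick R1, R2, and R10 for 21, but a cheaper cover exists.
Choose R10 and R2: together they cover Teak, Fir, Alder, Pine, Cedar — every station.
Total annual cost: 7 + 10 = 17.
No cover costs less than 17.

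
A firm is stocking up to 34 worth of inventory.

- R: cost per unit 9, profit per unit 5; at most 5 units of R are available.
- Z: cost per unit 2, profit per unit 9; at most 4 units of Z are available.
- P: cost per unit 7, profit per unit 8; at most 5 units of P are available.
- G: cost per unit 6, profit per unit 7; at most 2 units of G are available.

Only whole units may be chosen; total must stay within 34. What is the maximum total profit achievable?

66

4×Z, 2×P, and 2×G: cost 34 ≤ 34, profit 4·9 + 2·8 + 2·7 = 66.
4×Z and 3×P: cost 29 ≤ 34, profit 4·9 + 3·8 = 60.
Best is 66.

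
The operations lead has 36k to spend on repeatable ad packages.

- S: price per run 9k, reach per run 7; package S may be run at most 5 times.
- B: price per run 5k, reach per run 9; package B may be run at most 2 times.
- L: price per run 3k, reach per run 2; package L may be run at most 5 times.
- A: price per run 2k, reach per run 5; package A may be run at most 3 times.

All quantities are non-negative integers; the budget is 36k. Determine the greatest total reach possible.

A has the best ratio (5/2); taking only A gives at most 3×5 = 15 (stopped by the supply cap of 3).
Mixing does better — 2×S, 2×B, and 3×A: price 34 ≤ 36, reach 2·7 + 2·9 + 3·5 = 47.

47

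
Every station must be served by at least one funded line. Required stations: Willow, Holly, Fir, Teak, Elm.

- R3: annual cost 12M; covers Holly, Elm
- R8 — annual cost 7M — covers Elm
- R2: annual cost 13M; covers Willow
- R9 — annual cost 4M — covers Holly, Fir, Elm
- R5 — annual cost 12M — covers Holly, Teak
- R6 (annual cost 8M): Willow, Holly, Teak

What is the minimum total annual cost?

12

Choose R9 and R6: together they cover Willow, Holly, Fir, Teak, Elm — every station.
Total annual cost: 4 + 8 = 12.
No cover costs less than 12.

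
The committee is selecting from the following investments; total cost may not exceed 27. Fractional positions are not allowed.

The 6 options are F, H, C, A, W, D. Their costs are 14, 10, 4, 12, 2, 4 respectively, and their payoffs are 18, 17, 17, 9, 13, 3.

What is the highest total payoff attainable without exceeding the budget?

Allowing fractional choices, the relaxed optimum would be about 61.1, but investments are indivisible.
H + C + W + D: cost 10 + 4 + 2 + 4 = 20 ≤ 27, payoff 17 + 17 + 13 + 3 = 50.
F + C + W: cost 14 + 4 + 2 = 20 ≤ 27, payoff 18 + 17 + 13 = 48.
F + C + W + D: cost 14 + 4 + 2 + 4 = 24 ≤ 27, payoff 18 + 17 + 13 + 3 = 51.
Best is F, C, W, and D with total payoff 51.

51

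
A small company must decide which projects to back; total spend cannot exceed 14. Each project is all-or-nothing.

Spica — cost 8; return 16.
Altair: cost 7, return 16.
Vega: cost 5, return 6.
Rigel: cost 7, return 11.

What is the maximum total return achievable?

This is an integer program with binary decision variables.
Allowing fractional choices, the relaxed optimum would be about 30.0, but projects are indivisible.
Altair + Vega: cost 7 + 5 = 12 ≤ 14, return 16 + 6 = 22.
Altair + Rigel: cost 7 + 7 = 14 ≤ 14, return 16 + 11 = 27.
Best is Altair and Rigel with total return 27.

27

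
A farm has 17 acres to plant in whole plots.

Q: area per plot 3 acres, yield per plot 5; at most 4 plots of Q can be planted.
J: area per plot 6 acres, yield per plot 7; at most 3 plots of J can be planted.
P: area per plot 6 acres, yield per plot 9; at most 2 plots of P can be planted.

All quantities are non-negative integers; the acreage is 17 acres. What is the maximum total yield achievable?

24

Take 3×Q and 1×P: area 15 ≤ 17, yield 3·5 + 1·9 = 24.
No other integer combination yields more.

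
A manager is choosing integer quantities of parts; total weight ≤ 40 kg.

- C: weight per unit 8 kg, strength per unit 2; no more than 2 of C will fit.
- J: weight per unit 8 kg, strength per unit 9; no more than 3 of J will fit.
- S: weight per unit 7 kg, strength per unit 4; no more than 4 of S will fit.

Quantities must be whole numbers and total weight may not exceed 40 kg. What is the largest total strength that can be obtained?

35

J has the best ratio (9/8); taking only J gives at most 3×9 = 27 (stopped by the supply cap of 3).
Mixing does better — 3×J and 2×S: weight 38 ≤ 40, strength 3·9 + 2·4 = 35.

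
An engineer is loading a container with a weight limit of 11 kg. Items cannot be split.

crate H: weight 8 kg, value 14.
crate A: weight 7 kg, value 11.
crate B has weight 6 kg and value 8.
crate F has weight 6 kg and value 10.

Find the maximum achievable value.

14

This is a 0-1 knapsack instance.
Allowing fractional choices, the relaxed optimum would be about 19.0, but items are indivisible.
crate A: weight 7 ≤ 11, value 11.
crate F: weight 6 ≤ 11, value 10.
crate H: weight 8 ≤ 11, value 14.
Best is crate H with total value 14.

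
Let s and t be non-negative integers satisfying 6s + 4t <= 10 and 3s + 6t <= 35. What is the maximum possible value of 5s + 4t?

9

Relaxing integrality, the LP optimum is 10.00 at (s,t) = (0, 2.5), which is not an integer point.
(s,t)=(1,1): 6·1+4·1=10≤10, 3·1+6·1=9≤35, objective 9.
(s,t)=(0,2): 6·0+4·2=8≤10, 3·0+6·2=12≤35, objective 8.
Maximum is 9 at (s,t)=(1,1).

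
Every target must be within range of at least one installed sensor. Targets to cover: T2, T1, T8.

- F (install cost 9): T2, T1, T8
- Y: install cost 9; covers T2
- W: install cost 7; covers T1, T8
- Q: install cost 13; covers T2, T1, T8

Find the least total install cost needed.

F alone covers T2, T1, T8 — every target.
Total install cost: 9.
No cover costs less than 9.

9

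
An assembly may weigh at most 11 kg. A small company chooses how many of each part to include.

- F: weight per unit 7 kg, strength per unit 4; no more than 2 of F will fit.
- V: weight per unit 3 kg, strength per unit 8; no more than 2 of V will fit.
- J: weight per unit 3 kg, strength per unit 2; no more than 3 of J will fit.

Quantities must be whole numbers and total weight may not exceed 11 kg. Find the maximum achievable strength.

This is a bounded integer knapsack.
V has the best ratio (8/3); taking only V gives at most 2×8 = 16 (stopped by the supply cap of 2).
Mixing does better — 2×V and 1×J: weight 9 ≤ 11, strength 2·8 + 1·2 = 18.

18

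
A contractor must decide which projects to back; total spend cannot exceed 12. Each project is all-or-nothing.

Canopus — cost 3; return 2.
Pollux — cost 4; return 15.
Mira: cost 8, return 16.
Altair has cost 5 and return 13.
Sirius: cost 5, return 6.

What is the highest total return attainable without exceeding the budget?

Canopus + Pollux + Altair: cost 3 + 4 + 5 = 12 ≤ 12, return 2 + 15 + 13 = 30.
Pollux + Altair: cost 4 + 5 = 9 ≤ 12, return 15 + 13 = 28.
Pollux + Mira: cost 4 + 8 = 12 ≤ 12, return 15 + 16 = 31.
Best is Pollux and Mira with total return 31.

31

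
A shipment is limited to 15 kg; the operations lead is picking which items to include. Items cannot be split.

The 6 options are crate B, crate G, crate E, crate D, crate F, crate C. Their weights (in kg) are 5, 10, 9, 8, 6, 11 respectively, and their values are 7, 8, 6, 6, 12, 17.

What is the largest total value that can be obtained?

Take crate B and crate F: weight 5 + 6 = 11 ≤ 15, value 7 + 12 = 19.
No other feasible combination does better.

19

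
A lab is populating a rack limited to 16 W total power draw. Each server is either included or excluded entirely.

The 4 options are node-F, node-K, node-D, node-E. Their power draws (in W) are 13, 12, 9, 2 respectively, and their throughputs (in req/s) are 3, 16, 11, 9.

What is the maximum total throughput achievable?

This is an integer program with binary decision variables.
Allowing fractional choices, the relaxed optimum would be about 27.4, but servers are indivisible.
node-D + node-E: power draw 9 + 2 = 11 ≤ 16, throughput 11 + 9 = 20.
node-K + node-E: power draw 12 + 2 = 14 ≤ 16, throughput 16 + 9 = 25.
node-K: power draw 12 ≤ 16, throughput 16.
Best is node-K and node-E with total throughput 25.

25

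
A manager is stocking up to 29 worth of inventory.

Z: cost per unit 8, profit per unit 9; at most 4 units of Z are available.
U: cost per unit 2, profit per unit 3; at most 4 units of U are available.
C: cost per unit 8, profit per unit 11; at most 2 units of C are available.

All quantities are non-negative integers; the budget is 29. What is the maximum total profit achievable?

37

This is a bounded integer knapsack.
U has the best ratio (3/2); taking only U gives at most 4×3 = 12 (stopped by the supply cap of 4).
Mixing does better — 1×Z, 2×U, and 2×C: cost 28 ≤ 29, profit 1·9 + 2·3 + 2·11 = 37.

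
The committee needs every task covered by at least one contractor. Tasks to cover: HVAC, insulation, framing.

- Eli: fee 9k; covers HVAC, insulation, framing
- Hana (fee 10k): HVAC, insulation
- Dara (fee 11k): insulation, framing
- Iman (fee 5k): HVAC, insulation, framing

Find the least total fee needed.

5

Iman alone covers HVAC, insulation, framing — every task.
Total fee: 5.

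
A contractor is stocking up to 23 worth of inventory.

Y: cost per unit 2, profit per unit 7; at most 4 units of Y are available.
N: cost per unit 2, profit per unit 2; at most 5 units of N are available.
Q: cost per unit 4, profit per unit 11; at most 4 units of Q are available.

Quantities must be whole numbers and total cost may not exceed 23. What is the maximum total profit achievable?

65

Take 3×Y and 4×Q: cost 22 ≤ 23, profit 3·7 + 4·11 = 65.
No other integer combination yields more.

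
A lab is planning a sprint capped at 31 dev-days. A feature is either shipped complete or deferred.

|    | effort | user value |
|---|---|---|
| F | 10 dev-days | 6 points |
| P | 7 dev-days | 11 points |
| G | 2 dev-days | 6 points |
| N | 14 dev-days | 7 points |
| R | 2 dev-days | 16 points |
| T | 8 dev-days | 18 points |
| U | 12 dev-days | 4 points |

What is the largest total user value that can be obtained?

57

This is a 0-1 knapsack instance.
Take F, P, G, R, and T: effort 10 + 7 + 2 + 2 + 8 = 29 ≤ 31, user value 6 + 11 + 6 + 16 + 18 = 57.
No other feasible combination does better.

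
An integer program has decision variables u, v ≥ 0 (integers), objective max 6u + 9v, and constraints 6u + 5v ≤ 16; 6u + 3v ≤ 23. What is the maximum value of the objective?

The continuous relaxation peaks at (0, 3.2) with value 28.80; rounding to a feasible lattice point costs some objective.
(u,v)=(0,3): 6·0+5·3=15≤16, 6·0+3·3=9≤23, objective 27.
(u,v)=(1,2): 6·1+5·2=16≤16, 6·1+3·2=12≤23, objective 24.
(u,v)=(0,2): 6·0+5·2=10≤16, 6·0+3·2=6≤23, objective 18.
No feasible integer point exceeds 27.

27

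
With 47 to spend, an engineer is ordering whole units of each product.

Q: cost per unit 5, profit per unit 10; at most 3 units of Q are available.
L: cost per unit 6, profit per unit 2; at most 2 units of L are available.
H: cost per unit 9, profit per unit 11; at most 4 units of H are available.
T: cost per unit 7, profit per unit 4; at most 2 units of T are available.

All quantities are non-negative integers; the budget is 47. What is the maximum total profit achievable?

64

Q has the best ratio (10/5); taking only Q gives at most 3×10 = 30 (stopped by the supply cap of 3).
Mixing does better — 2×Q and 4×H: cost 46 ≤ 47, profit 2·10 + 4·11 = 64.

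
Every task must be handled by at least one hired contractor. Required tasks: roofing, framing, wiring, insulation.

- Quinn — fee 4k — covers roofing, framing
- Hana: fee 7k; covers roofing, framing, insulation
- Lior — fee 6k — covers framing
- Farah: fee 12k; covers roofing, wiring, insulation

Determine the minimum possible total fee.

16

This is a weighted set-cover instance.
Choose Quinn and Farah: together they cover roofing, framing, wiring, insulation — every task.
Total fee: 4 + 12 = 16.
No cover costs less than 16.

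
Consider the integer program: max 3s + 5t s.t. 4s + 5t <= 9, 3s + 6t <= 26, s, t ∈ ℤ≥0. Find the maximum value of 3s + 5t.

The continuous relaxation peaks at (0, 1.8) with value 9.00; rounding to a feasible lattice point costs some objective.
(s,t)=(1,1): 4·1+5·1=9≤9, 3·1+6·1=9≤26, objective 8.
(s,t)=(2,0): 4·2+5·0=8≤9, 3·2+6·0=6≤26, objective 6.
(s,t)=(0,1): 4·0+5·1=5≤9, 3·0+6·1=6≤26, objective 5.
No feasible integer point exceeds 8.

8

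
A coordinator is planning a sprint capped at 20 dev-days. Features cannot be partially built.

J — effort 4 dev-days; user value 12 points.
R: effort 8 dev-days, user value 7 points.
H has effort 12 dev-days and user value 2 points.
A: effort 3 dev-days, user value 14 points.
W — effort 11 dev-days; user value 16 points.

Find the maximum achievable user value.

This is an integer program with binary decision variables.
Allowing fractional choices, the relaxed optimum would be about 43.8, but features are indivisible.
J + R + A: effort 4 + 8 + 3 = 15 ≤ 20, user value 12 + 7 + 14 = 33.
A + W: effort 3 + 11 = 14 ≤ 20, user value 14 + 16 = 30.
J + A + W: effort 4 + 3 + 11 = 18 ≤ 20, user value 12 + 14 + 16 = 42.
Best is J, A, and W with total user value 42.

42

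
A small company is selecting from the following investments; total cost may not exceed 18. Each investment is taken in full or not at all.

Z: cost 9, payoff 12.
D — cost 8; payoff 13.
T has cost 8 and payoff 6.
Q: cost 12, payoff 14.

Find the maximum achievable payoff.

25

Z + D: cost 9 + 8 = 17 ≤ 18, payoff 12 + 13 = 25.
D + T: cost 8 + 8 = 16 ≤ 18, payoff 13 + 6 = 19.
Best is Z and D with total payoff 25.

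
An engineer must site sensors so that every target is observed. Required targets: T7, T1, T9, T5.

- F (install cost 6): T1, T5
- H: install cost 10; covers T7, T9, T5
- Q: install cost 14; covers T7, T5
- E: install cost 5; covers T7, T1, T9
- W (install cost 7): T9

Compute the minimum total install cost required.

11

Choose F and E: together they cover T7, T1, T9, T5 — every target.
Total install cost: 6 + 5 = 11.
No cover costs less than 11.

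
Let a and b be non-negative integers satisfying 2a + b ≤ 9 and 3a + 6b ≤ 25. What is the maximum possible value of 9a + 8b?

44

The continuous relaxation peaks at (3.22, 2.56) with value 49.44; rounding to a feasible lattice point costs some objective.
(a,b)=(4,1) is feasible, giving 44.
(a,b)=(3,2) is feasible, giving 43.
(a,b)=(2,3) is feasible, giving 42.
The best lattice point is (4,1), giving 44.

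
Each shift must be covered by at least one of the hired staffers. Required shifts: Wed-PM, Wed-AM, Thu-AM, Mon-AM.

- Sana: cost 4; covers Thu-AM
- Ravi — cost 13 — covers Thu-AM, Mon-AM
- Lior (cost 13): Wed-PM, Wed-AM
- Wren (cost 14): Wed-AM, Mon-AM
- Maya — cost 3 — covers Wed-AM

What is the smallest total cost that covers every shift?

26

Choose Ravi and Lior: together they cover Wed-PM, Wed-AM, Thu-AM, Mon-AM — every shift.
Total cost: 13 + 13 = 26.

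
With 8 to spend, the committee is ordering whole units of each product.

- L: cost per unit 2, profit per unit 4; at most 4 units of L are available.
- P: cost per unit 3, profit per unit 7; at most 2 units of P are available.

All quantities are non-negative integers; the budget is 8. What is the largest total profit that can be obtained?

18

P has the best ratio (7/3); taking only P gives at most 2×7 = 14 (stopped by the cost limit).
Mixing does better — 1×L and 2×P: cost 8 ≤ 8, profit 1·4 + 2·7 = 18.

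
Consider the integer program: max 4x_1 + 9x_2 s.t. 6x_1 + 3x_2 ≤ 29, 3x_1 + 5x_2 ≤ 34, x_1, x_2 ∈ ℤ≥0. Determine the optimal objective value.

Relaxing integrality, the LP optimum is 61.20 at (x_1,x_2) = (0, 6.8), which is not an integer point.
(x_1,x_2)=(1,6): 6·1+3·6=24≤29, 3·1+5·6=33≤34, objective 58.
(x_1,x_2)=(0,6): 6·0+3·6=18≤29, 3·0+5·6=30≤34, objective 54.
(x_1,x_2)=(2,5): 6·2+3·5=27≤29, 3·2+5·5=31≤34, objective 53.
Maximum is 58 at (x_1,x_2)=(1,6).

58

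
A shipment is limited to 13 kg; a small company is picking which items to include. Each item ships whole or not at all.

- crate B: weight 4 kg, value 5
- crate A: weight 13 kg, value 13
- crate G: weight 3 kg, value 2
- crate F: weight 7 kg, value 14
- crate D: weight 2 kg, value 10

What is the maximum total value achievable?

29

This is a 0-1 knapsack instance.
crate B + crate F + crate D: weight 4 + 7 + 2 = 13 ≤ 13, value 5 + 14 + 10 = 29.
crate G + crate F + crate D: weight 3 + 7 + 2 = 12 ≤ 13, value 2 + 14 + 10 = 26.
Best is crate B, crate F, and crate D with total value 29.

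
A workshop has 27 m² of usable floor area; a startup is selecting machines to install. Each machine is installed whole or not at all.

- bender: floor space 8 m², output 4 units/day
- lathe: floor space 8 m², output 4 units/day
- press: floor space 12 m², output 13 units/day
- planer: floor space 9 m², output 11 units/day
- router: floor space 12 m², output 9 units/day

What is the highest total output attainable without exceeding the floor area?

24

Allowing fractional choices, the relaxed optimum would be about 28.5, but machines are indivisible.
press + planer: floor space 12 + 9 = 21 ≤ 27, output 13 + 11 = 24.
press + router: floor space 12 + 12 = 24 ≤ 27, output 13 + 9 = 22.
planer + router: floor space 9 + 12 = 21 ≤ 27, output 11 + 9 = 20.
Best is press and planer with total output 24.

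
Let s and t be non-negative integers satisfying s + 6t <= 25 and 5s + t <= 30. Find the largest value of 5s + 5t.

40

(s,t)=(5,3): 1·5+6·3=23≤25, 5·5+1·3=28≤30, objective 40.
(s,t)=(5,2): 1·5+6·2=17≤25, 5·5+1·2=27≤30, objective 35.
(s,t)=(4,3): 1·4+6·3=22≤25, 5·4+1·3=23≤30, objective 35.
(s,t)=(4,2): 1·4+6·2=16≤25, 5·4+1·2=22≤30, objective 30.
Maximum is 40 at (s,t)=(5,3).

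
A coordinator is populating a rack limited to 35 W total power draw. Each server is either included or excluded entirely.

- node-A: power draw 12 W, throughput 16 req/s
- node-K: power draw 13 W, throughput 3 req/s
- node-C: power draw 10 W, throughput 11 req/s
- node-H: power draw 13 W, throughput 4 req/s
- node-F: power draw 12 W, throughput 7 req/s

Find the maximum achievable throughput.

34

Take node-A, node-C, and node-F: power draw 12 + 10 + 12 = 34 ≤ 35, throughput 16 + 11 + 7 = 34.
No other feasible combination does better.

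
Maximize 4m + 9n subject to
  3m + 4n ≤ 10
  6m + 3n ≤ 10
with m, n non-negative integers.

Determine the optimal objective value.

18

(m,n)=(0,2): 3·0+4·2=8≤10, 6·0+3·2=6≤10, objective 18.
(m,n)=(1,1): 3·1+4·1=7≤10, 6·1+3·1=9≤10, objective 13.
(m,n)=(0,1): 3·0+4·1=4≤10, 6·0+3·1=3≤10, objective 9.
No feasible integer point exceeds 18.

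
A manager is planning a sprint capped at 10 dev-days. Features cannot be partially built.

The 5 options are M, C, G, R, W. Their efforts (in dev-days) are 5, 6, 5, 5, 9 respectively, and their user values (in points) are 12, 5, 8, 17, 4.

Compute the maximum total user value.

G + R: effort 5 + 5 = 10 ≤ 10, user value 8 + 17 = 25.
M + R: effort 5 + 5 = 10 ≤ 10, user value 12 + 17 = 29.
Best is M and R with total user value 29.

29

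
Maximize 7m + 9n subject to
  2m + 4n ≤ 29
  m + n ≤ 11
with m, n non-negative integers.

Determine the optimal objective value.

83

Relaxing integrality, the LP optimum is 84.00 at (m,n) = (7.5, 3.5), which is not an integer point.
(m,n)=(8,3): 2·8+4·3=28≤29, 1·8+1·3=11≤11, objective 83.
(m,n)=(9,2): 2·9+4·2=26≤29, 1·9+1·2=11≤11, objective 81.
(m,n)=(6,4): 2·6+4·4=28≤29, 1·6+1·4=10≤11, objective 78.
No feasible integer point exceeds 83.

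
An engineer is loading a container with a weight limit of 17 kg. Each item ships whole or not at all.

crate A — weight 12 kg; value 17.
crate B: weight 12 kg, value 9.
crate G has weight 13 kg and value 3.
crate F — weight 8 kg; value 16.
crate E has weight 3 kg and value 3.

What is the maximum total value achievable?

This is an integer program with binary decision variables.
crate A: weight 12 ≤ 17, value 17.
crate A + crate E: weight 12 + 3 = 15 ≤ 17, value 17 + 3 = 20.
crate F + crate E: weight 8 + 3 = 11 ≤ 17, value 16 + 3 = 19.
Best is crate A and crate E with total value 20.

20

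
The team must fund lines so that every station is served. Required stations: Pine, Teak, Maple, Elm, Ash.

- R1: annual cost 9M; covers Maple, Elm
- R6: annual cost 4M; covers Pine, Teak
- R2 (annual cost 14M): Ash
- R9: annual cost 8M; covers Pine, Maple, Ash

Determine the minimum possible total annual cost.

Choose R1, R6, and R9: together they cover Pine, Teak, Maple, Elm, Ash — every station.
Total annual cost: 9 + 4 + 8 = 21.
No cover costs less than 21.

21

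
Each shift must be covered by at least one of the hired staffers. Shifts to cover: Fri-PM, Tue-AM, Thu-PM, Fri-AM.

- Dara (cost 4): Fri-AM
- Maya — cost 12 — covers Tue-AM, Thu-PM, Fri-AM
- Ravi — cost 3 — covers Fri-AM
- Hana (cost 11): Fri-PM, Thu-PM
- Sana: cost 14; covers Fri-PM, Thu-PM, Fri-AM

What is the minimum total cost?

The greedy cost-per-new-shift heuristic would pick Ravi, Hana, and Maya for 26, but a cheaper cover exists.
Choose Maya and Hana: together they cover Fri-PM, Tue-AM, Thu-PM, Fri-AM — every shift.
Total cost: 12 + 11 = 23.
No cover costs less than 23.

23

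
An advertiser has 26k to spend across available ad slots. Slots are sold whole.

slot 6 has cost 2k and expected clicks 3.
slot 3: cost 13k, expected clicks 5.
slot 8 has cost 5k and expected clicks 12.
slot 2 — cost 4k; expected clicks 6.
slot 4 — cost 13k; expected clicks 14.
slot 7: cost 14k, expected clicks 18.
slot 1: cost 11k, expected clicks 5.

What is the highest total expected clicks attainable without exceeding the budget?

39

This is an integer program with binary decision variables.
Allowing fractional choices, the relaxed optimum would be about 40.1, but ad slots are indivisible.
slot 8 + slot 2 + slot 7: cost 5 + 4 + 14 = 23 ≤ 26, expected clicks 12 + 6 + 18 = 36.
slot 6 + slot 8 + slot 2 + slot 7: cost 2 + 5 + 4 + 14 = 25 ≤ 26, expected clicks 3 + 12 + 6 + 18 = 39.
Best is slot 6, slot 8, slot 2, and slot 7 with total expected clicks 39.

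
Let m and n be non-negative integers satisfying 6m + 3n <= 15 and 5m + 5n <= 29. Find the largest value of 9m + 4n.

(m,n)=(2,1) is feasible, giving 22.
(m,n)=(2,0) is feasible, giving 18.
(m,n)=(1,2) is feasible, giving 17.
No feasible integer point exceeds 22.

22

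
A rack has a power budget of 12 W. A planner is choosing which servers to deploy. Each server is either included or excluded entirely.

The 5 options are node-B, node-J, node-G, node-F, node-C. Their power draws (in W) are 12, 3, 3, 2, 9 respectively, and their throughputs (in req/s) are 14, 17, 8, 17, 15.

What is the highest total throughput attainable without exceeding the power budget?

Allowing fractional choices, the relaxed optimum would be about 48.7, but servers are indivisible.
node-J + node-G + node-F: power draw 3 + 3 + 2 = 8 ≤ 12, throughput 17 + 8 + 17 = 42.
node-F + node-C: power draw 2 + 9 = 11 ≤ 12, throughput 17 + 15 = 32.
node-J + node-F: power draw 3 + 2 = 5 ≤ 12, throughput 17 + 17 = 34.
Best is node-J, node-G, and node-F with total throughput 42.

42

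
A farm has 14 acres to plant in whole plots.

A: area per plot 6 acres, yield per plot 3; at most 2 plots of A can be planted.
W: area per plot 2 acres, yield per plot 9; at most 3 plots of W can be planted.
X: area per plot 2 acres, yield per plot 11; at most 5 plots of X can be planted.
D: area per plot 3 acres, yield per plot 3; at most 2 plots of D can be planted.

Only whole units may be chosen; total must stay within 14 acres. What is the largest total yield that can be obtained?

73

2×W and 5×X: area 14 ≤ 14, yield 2·9 + 5·11 = 73.
3×W and 4×X: area 14 ≤ 14, yield 3·9 + 4·11 = 71.
Best is 73.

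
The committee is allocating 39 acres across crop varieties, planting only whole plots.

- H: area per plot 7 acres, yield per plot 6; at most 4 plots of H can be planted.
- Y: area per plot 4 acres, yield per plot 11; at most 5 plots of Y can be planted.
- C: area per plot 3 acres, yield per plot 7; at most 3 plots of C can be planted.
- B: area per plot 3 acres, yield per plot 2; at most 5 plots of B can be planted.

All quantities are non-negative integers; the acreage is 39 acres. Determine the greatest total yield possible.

84

Take 1×H, 5×Y, 3×C, and 1×B: area 39 ≤ 39, yield 1·6 + 5·11 + 3·7 + 1·2 = 84.
Y has the best ratio (11/4) and is taken to its limit of 5; remaining capacity is filled optimally with the others.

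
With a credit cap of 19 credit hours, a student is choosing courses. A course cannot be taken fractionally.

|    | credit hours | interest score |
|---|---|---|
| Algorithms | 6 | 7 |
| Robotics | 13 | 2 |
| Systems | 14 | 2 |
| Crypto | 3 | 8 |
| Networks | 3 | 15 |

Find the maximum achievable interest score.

Treat it as a binary knapsack problem.
Allowing fractional choices, the relaxed optimum would be about 31.1, but courses are indivisible.
Algorithms + Crypto + Networks: credit hours 6 + 3 + 3 = 12 ≤ 19, interest score 7 + 8 + 15 = 30.
Robotics + Crypto + Networks: credit hours 13 + 3 + 3 = 19 ≤ 19, interest score 2 + 8 + 15 = 25.
Best is Algorithms, Crypto, and Networks with total interest score 30.

30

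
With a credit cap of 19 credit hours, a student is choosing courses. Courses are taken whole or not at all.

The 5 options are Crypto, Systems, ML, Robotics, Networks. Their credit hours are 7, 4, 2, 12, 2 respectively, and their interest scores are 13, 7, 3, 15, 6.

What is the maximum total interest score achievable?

29

Take Crypto, Systems, ML, and Networks: credit hours 7 + 4 + 2 + 2 = 15 ≤ 19, interest score 13 + 7 + 3 + 6 = 29.
No other feasible combination does better.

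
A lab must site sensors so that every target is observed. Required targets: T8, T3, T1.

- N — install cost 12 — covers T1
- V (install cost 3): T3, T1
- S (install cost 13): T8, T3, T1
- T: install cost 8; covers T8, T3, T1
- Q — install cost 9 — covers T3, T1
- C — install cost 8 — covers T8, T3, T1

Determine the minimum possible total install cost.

This is an integer covering problem.
The greedy cost-per-new-target heuristic would pick V and T for 11, but a cheaper cover exists.
T alone covers T8, T3, T1 — every target.
Total install cost: 8.
No cover costs less than 8.

8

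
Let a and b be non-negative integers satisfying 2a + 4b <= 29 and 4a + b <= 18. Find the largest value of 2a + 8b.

56

(a,b)=(0,7): 2·0+4·7=28≤29, 4·0+1·7=7≤18, objective 56.
(a,b)=(1,6): 2·1+4·6=26≤29, 4·1+1·6=10≤18, objective 50.
(a,b)=(0,6): 2·0+4·6=24≤29, 4·0+1·6=6≤18, objective 48.
The best lattice point is (0,7), giving 56.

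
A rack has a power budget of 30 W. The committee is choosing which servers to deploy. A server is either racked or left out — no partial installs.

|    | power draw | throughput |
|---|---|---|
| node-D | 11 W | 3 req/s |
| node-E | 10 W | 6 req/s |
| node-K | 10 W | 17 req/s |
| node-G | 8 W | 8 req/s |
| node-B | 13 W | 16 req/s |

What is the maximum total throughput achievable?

33

Allowing fractional choices, the relaxed optimum would be about 40.0, but servers are indivisible.
node-K + node-B: power draw 10 + 13 = 23 ≤ 30, throughput 17 + 16 = 33.
node-D + node-K + node-G: power draw 11 + 10 + 8 = 29 ≤ 30, throughput 3 + 17 + 8 = 28.
node-E + node-K + node-G: power draw 10 + 10 + 8 = 28 ≤ 30, throughput 6 + 17 + 8 = 31.
Best is node-K and node-B with total throughput 33.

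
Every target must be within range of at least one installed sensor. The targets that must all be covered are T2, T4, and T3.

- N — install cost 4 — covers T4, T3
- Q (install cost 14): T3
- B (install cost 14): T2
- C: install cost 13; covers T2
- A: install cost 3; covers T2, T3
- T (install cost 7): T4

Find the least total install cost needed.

7

Choose N and A: together they cover T2, T4, T3 — every target.
Total install cost: 4 + 3 = 7.
No cover costs less than 7.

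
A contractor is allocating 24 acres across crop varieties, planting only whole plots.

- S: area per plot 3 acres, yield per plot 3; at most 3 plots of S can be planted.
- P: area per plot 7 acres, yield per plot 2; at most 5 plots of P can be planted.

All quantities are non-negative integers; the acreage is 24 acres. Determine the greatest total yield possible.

S has the best ratio (3/3); taking only S gives at most 3×3 = 9 (stopped by the supply cap of 3).
Mixing does better — 3×S and 2×P: area 23 ≤ 24, yield 3·3 + 2·2 = 13.

13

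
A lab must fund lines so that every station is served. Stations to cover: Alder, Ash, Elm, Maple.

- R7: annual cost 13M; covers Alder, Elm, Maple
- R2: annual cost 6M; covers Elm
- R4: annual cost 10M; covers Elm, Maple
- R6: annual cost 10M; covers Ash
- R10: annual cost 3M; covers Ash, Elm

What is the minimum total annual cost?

16

This is a weighted set-cover instance.
Choose R7 and R10: together they cover Alder, Ash, Elm, Maple — every station.
Total annual cost: 13 + 3 = 16.
No cover costs less than 16.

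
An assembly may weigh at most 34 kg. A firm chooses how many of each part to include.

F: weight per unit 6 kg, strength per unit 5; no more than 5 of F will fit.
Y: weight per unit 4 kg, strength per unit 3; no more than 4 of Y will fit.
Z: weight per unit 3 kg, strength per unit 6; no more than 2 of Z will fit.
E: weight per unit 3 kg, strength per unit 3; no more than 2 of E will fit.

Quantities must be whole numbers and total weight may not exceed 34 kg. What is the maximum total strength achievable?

Take 3×F, 1×Y, 2×Z, and 2×E: weight 34 ≤ 34, strength 3·5 + 1·3 + 2·6 + 2·3 = 36.
Z has the best ratio (6/3) and is taken to its limit of 2; remaining capacity is filled optimally with the others.

36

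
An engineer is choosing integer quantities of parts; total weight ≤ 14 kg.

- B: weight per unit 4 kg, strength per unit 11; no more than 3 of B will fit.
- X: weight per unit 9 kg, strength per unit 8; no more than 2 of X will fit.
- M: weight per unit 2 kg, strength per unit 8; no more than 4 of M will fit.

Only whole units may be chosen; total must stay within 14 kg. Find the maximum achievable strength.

This is a bounded integer knapsack.
Take 2×B and 3×M: weight 14 ≤ 14, strength 2·11 + 3·8 = 46.
No other integer combination yields more.

46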